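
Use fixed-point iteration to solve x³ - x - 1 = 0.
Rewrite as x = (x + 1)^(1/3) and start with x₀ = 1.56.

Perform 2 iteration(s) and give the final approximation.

Equation: x³ - x - 1 = 0
Fixed-point form: x = (x + 1)^(1/3)
x₀ = 1.56

x_1 = g(1.560000) = 1.367981
x_2 = g(1.367981) = 1.332885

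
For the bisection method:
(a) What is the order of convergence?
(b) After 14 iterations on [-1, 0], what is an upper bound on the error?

(a) Bisection has linear (order 1) convergence; the error is halved each step.

(b) Error bound = (b-a)/2^n = (0 - (-1))/2^{14}
    = 1/2^{14}

(a) 1 (linear); (b) error ≤ 6.10e-05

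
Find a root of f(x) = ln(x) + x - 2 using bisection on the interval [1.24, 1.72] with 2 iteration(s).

f(x) = ln(x) + x - 2
Initial interval: [1.24, 1.72]

Iteration 1:
  c_1 = (1.240000 + 1.720000)/2 = 1.480000
  f(c_1) = f(1.480000) = -0.127958
  f(a) × f(c) ≥ 0, new interval: [1.480000, 1.720000]
Iteration 2:
  c_2 = (1.480000 + 1.720000)/2 = 1.600000
  f(c_2) = f(1.600000) = 0.070004
  f(a) × f(c) < 0, new interval: [1.480000, 1.600000]

After 2 iteration(s), the approximation is c_2 = 1.600000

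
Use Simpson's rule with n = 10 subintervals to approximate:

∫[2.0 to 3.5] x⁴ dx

f(x) = x⁴
a = 2.0, b = 3.5, n = 10
h = (b - a)/n = 0.150000

Simpson's rule: (h/3)[f(x₀) + 4f(x₁) + 2f(x₂) + ... + f(xₙ)]

x_0 = 2.0000, f(x_0) = 16.000000, coefficient = 1
x_1 = 2.1500, f(x_1) = 21.367506, coefficient = 4
x_2 = 2.3000, f(x_2) = 27.984100, coefficient = 2
x_3 = 2.4500, f(x_3) = 36.030006, coefficient = 4
x_4 = 2.6000, f(x_4) = 45.697600, coefficient = 2
x_5 = 2.7500, f(x_5) = 57.191406, coefficient = 4
x_6 = 2.9000, f(x_6) = 70.728100, coefficient = 2
x_7 = 3.0500, f(x_7) = 86.536506, coefficient = 4
x_8 = 3.2000, f(x_8) = 104.857600, coefficient = 2
x_9 = 3.3500, f(x_9) = 125.944506, coefficient = 4
x_10 = 3.5000, f(x_10) = 150.062500, coefficient = 1

I ≈ (0.150000/3) × 1972.877025 = 98.643851
Exact value: 98.643750
Error: 0.000101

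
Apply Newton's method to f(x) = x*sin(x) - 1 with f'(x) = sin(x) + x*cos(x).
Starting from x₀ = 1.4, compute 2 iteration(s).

f(x) = x*sin(x) - 1
f'(x) = sin(x) + x*cos(x)
x₀ = 1.4

Newton-Raphson formula: x_{n+1} = x_n - f(x_n)/f'(x_n)

Iteration 1:
  f(1.400000) = 0.379630
  f'(1.400000) = 1.223404
  x_1 = 1.400000 - 0.379630/1.223404 = 1.089694
Iteration 2:
  f(1.089694) = -0.034002
  f'(1.089694) = 1.390749
  x_2 = 1.089694 - (-0.034002)/1.390749 = 1.114143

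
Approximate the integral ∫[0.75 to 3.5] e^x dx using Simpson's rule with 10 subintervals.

f(x) = e^x
a = 0.75, b = 3.5, n = 10
h = (b - a)/n = 0.275000

Simpson's rule: (h/3)[f(x₀) + 4f(x₁) + 2f(x₂) + ... + f(xₙ)]

x_0 = 0.7500, f(x_0) = 2.117000, coefficient = 1
x_1 = 1.0250, f(x_1) = 2.787095, coefficient = 4
x_2 = 1.3000, f(x_2) = 3.669297, coefficient = 2
x_3 = 1.5750, f(x_3) = 4.830742, coefficient = 4
x_4 = 1.8500, f(x_4) = 6.359820, coefficient = 2
x_5 = 2.1250, f(x_5) = 8.372897, coefficient = 4
x_6 = 2.4000, f(x_6) = 11.023176, coefficient = 2
x_7 = 2.6750, f(x_7) = 14.512350, coefficient = 4
x_8 = 2.9500, f(x_8) = 19.105954, coefficient = 2
x_9 = 3.2250, f(x_9) = 25.153574, coefficient = 4
x_10 = 3.5000, f(x_10) = 33.115452, coefficient = 1

I ≈ (0.275000/3) × 338.175579 = 30.999428
Exact value: 30.998452
Error: 0.000976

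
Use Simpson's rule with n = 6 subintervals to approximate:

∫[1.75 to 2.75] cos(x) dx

f(x) = cos(x)
a = 1.75, b = 2.75, n = 6
h = (b - a)/n = 0.166667

Simpson's rule: (h/3)[f(x₀) + 4f(x₁) + 2f(x₂) + ... + f(xₙ)]

x_0 = 1.7500, f(x_0) = -0.178246, coefficient = 1
x_1 = 1.9167, f(x_1) = -0.339016, coefficient = 4
x_2 = 2.0833, f(x_2) = -0.490390, coefficient = 2
x_3 = 2.2500, f(x_3) = -0.628174, coefficient = 4
x_4 = 2.4167, f(x_4) = -0.748549, coefficient = 2
x_5 = 2.5833, f(x_5) = -0.848178, coefficient = 4
x_6 = 2.7500, f(x_6) = -0.924302, coefficient = 1

I ≈ (0.166667/3) × -10.841896 = -0.602328
Exact value: -0.602325
Error: 0.000003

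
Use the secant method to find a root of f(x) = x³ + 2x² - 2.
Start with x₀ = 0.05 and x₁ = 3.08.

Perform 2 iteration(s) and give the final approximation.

f(x) = x³ + 2x² - 2
x₀ = 0.05, x₁ = 3.08

Secant formula: x_{n+1} = x_n - f(x_n)(x_n - x_{n-1})/(f(x_n) - f(x_{n-1}))

Iteration 1:
  f(0.050000) = -1.994875
  f(3.080000) = 46.190912
  x_2 = 3.080000 - 46.190912×(3.080000 - 0.050000)/(46.190912 - (-1.994875))
       = 0.175441
Iteration 2:
  f(3.080000) = 46.190912
  f(0.175441) = -1.933041
  x_3 = 0.175441 - (-1.933041)×(0.175441 - 3.080000)/(-1.933041 - 46.190912)
       = 0.292111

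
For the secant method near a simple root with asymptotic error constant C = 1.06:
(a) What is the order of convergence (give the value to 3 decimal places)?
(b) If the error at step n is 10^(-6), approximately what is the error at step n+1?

(a) Secant method has superlinear convergence with order φ = (1+√5)/2 ≈ 1.618.
    This means |e_{n+1}| ≈ C|e_n|^1.618.

(b) With |e_n| = 10^(-6) and C = 1.06:
    |e_{n+1}| ≈ 1.06 × (10^(-6))^1.618 = 1.06 × 10^(-9.71)

(a) ≈ 1.618 (golden ratio); (b) |e_{n+1}| ≈ 2.075e-10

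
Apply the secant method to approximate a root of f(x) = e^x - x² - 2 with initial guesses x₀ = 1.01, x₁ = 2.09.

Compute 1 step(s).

f(x) = e^x - x² - 2
x₀ = 1.01, x₁ = 2.09

Secant formula: x_{n+1} = x_n - f(x_n)(x_n - x_{n-1})/(f(x_n) - f(x_{n-1}))

Iteration 1:
  f(1.010000) = -0.274499
  f(2.090000) = 1.716815
  x_2 = 2.090000 - 1.716815×(2.090000 - 1.010000)/(1.716815 - (-0.274499))
       = 1.158876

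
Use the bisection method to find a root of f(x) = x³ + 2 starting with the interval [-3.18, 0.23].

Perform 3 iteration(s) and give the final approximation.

f(x) = x³ + 2
Initial interval: [-3.18, 0.23]

Iteration 1:
  c_1 = (-3.180000 + 0.230000)/2 = -1.475000
  f(c_1) = f(-1.475000) = -1.209047
  f(a) × f(c) ≥ 0, new interval: [-1.475000, 0.230000]
Iteration 2:
  c_2 = (-1.475000 + 0.230000)/2 = -0.622500
  f(c_2) = f(-0.622500) = 1.758777
  f(a) × f(c) < 0, new interval: [-1.475000, -0.622500]
Iteration 3:
  c_3 = (-1.475000 + (-0.622500))/2 = -1.048750
  f(c_3) = f(-1.048750) = 0.846504
  f(a) × f(c) < 0, new interval: [-1.475000, -1.048750]

After 3 iteration(s), the approximation is c_3 = -1.048750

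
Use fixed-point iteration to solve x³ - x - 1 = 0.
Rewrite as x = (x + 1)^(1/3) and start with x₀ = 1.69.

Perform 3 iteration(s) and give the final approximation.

Equation: x³ - x - 1 = 0
Fixed-point form: x = (x + 1)^(1/3)
x₀ = 1.69

x_1 = g(1.690000) = 1.390755
x_2 = g(1.390755) = 1.337145
x_3 = g(1.337145) = 1.327074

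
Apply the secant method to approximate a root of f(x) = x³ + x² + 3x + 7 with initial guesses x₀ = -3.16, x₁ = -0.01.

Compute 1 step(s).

f(x) = x³ + x² + 3x + 7
x₀ = -3.16, x₁ = -0.01

Secant formula: x_{n+1} = x_n - f(x_n)(x_n - x_{n-1})/(f(x_n) - f(x_{n-1}))

Iteration 1:
  f(-3.160000) = -24.048896
  f(-0.010000) = 6.970099
  x_2 = -0.010000 - 6.970099×(-0.010000 - (-3.160000))/(6.970099 - (-24.048896))
       = -0.717818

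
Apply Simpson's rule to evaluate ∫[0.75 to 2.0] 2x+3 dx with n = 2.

f(x) = 2x+3
a = 0.75, b = 2.0, n = 2
h = (b - a)/n = 0.625000

Simpson's rule: (h/3)[f(x₀) + 4f(x₁) + 2f(x₂) + ... + f(xₙ)]

x_0 = 0.7500, f(x_0) = 4.500000, coefficient = 1
x_1 = 1.3750, f(x_1) = 5.750000, coefficient = 4
x_2 = 2.0000, f(x_2) = 7.000000, coefficient = 1

I ≈ (0.625000/3) × 34.500000 = 7.187500
Exact value: 7.187500
Error: 0.000000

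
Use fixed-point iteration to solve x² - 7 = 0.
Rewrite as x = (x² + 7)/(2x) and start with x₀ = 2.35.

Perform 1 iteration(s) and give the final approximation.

Equation: x² - 7 = 0
Fixed-point form: x = (x² + 7)/(2x)
x₀ = 2.35

x_1 = g(2.350000) = 2.664362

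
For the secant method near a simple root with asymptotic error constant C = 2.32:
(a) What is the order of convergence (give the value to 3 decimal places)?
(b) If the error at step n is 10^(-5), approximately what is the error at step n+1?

(a) Secant method has superlinear convergence with order φ = (1+√5)/2 ≈ 1.618.
    This means |e_{n+1}| ≈ C|e_n|^1.618.

(b) With |e_n| = 10^(-5) and C = 2.32:
    |e_{n+1}| ≈ 2.32 × (10^(-5))^1.618 = 2.32 × 10^(-8.09)

(a) ≈ 1.618 (golden ratio); (b) |e_{n+1}| ≈ 1.885e-08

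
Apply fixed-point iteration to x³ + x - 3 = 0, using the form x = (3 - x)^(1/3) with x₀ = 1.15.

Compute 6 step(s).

Equation: x³ + x - 3 = 0
Fixed-point form: x = (3 - x)^(1/3)
x₀ = 1.15

x_1 = g(1.150000) = 1.227601
x_2 = g(1.227601) = 1.210191
x_3 = g(1.210191) = 1.214140
x_4 = g(1.214140) = 1.213247
x_5 = g(1.213247) = 1.213449
x_6 = g(1.213449) = 1.213403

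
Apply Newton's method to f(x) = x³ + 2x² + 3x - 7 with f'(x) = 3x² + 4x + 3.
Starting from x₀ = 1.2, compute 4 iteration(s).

f(x) = x³ + 2x² + 3x - 7
f'(x) = 3x² + 4x + 3
x₀ = 1.2

Newton-Raphson formula: x_{n+1} = x_n - f(x_n)/f'(x_n)

Iteration 1:
  f(1.200000) = 1.208000
  f'(1.200000) = 12.120000
  x_1 = 1.200000 - 1.208000/12.120000 = 1.100330
Iteration 2:
  f(1.100330) = 0.054641
  f'(1.100330) = 11.033499
  x_2 = 1.100330 - 0.054641/11.033499 = 1.095378
Iteration 3:
  f(1.095378) = 0.000130
  f'(1.095378) = 10.981068
  x_3 = 1.095378 - 0.000130/10.981068 = 1.095366
Iteration 4:
  f(1.095366) = 0.000000
  f'(1.095366) = 10.980943
  x_4 = 1.095366 - 0.000000/10.980943 = 1.095366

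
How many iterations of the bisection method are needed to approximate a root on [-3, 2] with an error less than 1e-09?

We need (b-a)/2^n ≤ 1e-09
(2 - (-3))/2^n ≤ 1e-09
5/2^n ≤ 1e-09
2^n ≥ 5000000000
n ≥ log₂(5000000000) = 32.22
n ≥ 33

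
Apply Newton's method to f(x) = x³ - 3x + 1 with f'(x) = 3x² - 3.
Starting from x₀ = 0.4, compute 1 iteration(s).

f(x) = x³ - 3x + 1
f'(x) = 3x² - 3
x₀ = 0.4

Newton-Raphson formula: x_{n+1} = x_n - f(x_n)/f'(x_n)

Iteration 1:
  f(0.400000) = -0.136000
  f'(0.400000) = -2.520000
  x_1 = 0.400000 - (-0.136000)/(-2.520000) = 0.346032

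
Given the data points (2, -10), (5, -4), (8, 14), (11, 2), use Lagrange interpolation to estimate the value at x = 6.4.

Lagrange interpolation formula:
P(x) = Σ yᵢ × Lᵢ(x)
where Lᵢ(x) = Π_{j≠i} (x - xⱼ)/(xᵢ - xⱼ)

L_0(6.4) = (6.4 - 5)/(2 - 5) × (6.4 - 8)/(2 - 8) × (6.4 - 11)/(2 - 11) = -0.063605
L_1(6.4) = (6.4 - 2)/(5 - 2) × (6.4 - 8)/(5 - 8) × (6.4 - 11)/(5 - 11) = 0.599704
L_2(6.4) = (6.4 - 2)/(8 - 2) × (6.4 - 5)/(8 - 5) × (6.4 - 11)/(8 - 11) = 0.524741
L_3(6.4) = (6.4 - 2)/(11 - 2) × (6.4 - 5)/(11 - 5) × (6.4 - 8)/(11 - 8) = -0.060840

P(6.4) = (-10)×L_0(6.4) + (-4)×L_1(6.4) + 14×L_2(6.4) + 2×L_3(6.4)
P(6.4) = 5.461926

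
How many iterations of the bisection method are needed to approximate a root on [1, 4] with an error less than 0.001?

We need (b-a)/2^n ≤ 0.001
(4 - 1)/2^n ≤ 0.001
3/2^n ≤ 0.001
2^n ≥ 3000
n ≥ log₂(3000) = 11.55
n ≥ 12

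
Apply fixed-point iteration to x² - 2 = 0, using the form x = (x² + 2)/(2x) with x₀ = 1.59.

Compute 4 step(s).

Equation: x² - 2 = 0
Fixed-point form: x = (x² + 2)/(2x)
x₀ = 1.59

x_1 = g(1.590000) = 1.423931
x_2 = g(1.423931) = 1.414247
x_3 = g(1.414247) = 1.414214
x_4 = g(1.414214) = 1.414214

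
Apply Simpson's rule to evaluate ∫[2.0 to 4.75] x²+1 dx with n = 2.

f(x) = x²+1
a = 2.0, b = 4.75, n = 2
h = (b - a)/n = 1.375000

Simpson's rule: (h/3)[f(x₀) + 4f(x₁) + 2f(x₂) + ... + f(xₙ)]

x_0 = 2.0000, f(x_0) = 5.000000, coefficient = 1
x_1 = 3.3750, f(x_1) = 12.390625, coefficient = 4
x_2 = 4.7500, f(x_2) = 23.562500, coefficient = 1

I ≈ (1.375000/3) × 78.125000 = 35.807292
Exact value: 35.807292
Error: 0.000000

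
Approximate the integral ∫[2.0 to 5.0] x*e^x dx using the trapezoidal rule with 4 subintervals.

f(x) = x*e^x
a = 2.0, b = 5.0, n = 4
h = (b - a)/n = 0.750000

Trapezoidal rule: (h/2)[f(x₀) + 2f(x₁) + 2f(x₂) + ... + f(xₙ)]

x_0 = 2.0000, f(x_0) = 14.778112, coefficient = 1
x_1 = 2.7500, f(x_1) = 43.017238, coefficient = 2
x_2 = 3.5000, f(x_2) = 115.904082, coefficient = 2
x_3 = 4.2500, f(x_3) = 297.948002, coefficient = 2
x_4 = 5.0000, f(x_4) = 742.065796, coefficient = 1

I ≈ (0.750000/2) × 1670.582552 = 626.468457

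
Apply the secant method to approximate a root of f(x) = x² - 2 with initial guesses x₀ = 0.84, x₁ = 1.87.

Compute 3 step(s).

f(x) = x² - 2
x₀ = 0.84, x₁ = 1.87

Secant formula: x_{n+1} = x_n - f(x_n)(x_n - x_{n-1})/(f(x_n) - f(x_{n-1}))

Iteration 1:
  f(0.840000) = -1.294400
  f(1.870000) = 1.496900
  x_2 = 1.870000 - 1.496900×(1.870000 - 0.840000)/(1.496900 - (-1.294400))
       = 1.317638
Iteration 2:
  f(1.870000) = 1.496900
  f(1.317638) = -0.263829
  x_3 = 1.317638 - (-0.263829)×(1.317638 - 1.870000)/(-0.263829 - 1.496900)
       = 1.400405
Iteration 3:
  f(1.317638) = -0.263829
  f(1.400405) = -0.038867
  x_4 = 1.400405 - (-0.038867)×(1.400405 - 1.317638)/(-0.038867 - (-0.263829))
       = 1.414704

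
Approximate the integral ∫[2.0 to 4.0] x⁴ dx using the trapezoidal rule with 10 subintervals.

f(x) = x⁴
a = 2.0, b = 4.0, n = 10
h = (b - a)/n = 0.200000

Trapezoidal rule: (h/2)[f(x₀) + 2f(x₁) + 2f(x₂) + ... + f(xₙ)]

x_0 = 2.0000, f(x_0) = 16.000000, coefficient = 1
x_1 = 2.2000, f(x_1) = 23.425600, coefficient = 2
x_2 = 2.4000, f(x_2) = 33.177600, coefficient = 2
x_3 = 2.6000, f(x_3) = 45.697600, coefficient = 2
x_4 = 2.8000, f(x_4) = 61.465600, coefficient = 2
x_5 = 3.0000, f(x_5) = 81.000000, coefficient = 2
x_6 = 3.2000, f(x_6) = 104.857600, coefficient = 2
x_7 = 3.4000, f(x_7) = 133.633600, coefficient = 2
x_8 = 3.6000, f(x_8) = 167.961600, coefficient = 2
x_9 = 3.8000, f(x_9) = 208.513600, coefficient = 2
x_10 = 4.0000, f(x_10) = 256.000000, coefficient = 1

I ≈ (0.200000/2) × 1991.465600 = 199.146560
Exact value: 198.400000
Error: 0.746560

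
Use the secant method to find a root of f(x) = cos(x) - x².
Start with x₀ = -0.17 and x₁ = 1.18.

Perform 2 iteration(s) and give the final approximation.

f(x) = cos(x) - x²
x₀ = -0.17, x₁ = 1.18

Secant formula: x_{n+1} = x_n - f(x_n)(x_n - x_{n-1})/(f(x_n) - f(x_{n-1}))

Iteration 1:
  f(-0.170000) = 0.956685
  f(1.180000) = -1.011475
  x_2 = 1.180000 - (-1.011475)×(1.180000 - (-0.170000))/(-1.011475 - 0.956685)
       = 0.486209
Iteration 2:
  f(1.180000) = -1.011475
  f(0.486209) = 0.647711
  x_3 = 0.486209 - 0.647711×(0.486209 - 1.180000)/(0.647711 - (-1.011475))
       = 0.757050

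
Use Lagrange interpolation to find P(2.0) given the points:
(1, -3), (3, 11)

Lagrange interpolation formula:
P(x) = Σ yᵢ × Lᵢ(x)
where Lᵢ(x) = Π_{j≠i} (x - xⱼ)/(xᵢ - xⱼ)

L_0(2.0) = (2.0 - 3)/(1 - 3) = 0.500000
L_1(2.0) = (2.0 - 1)/(3 - 1) = 0.500000

P(2.0) = (-3)×L_0(2.0) + 11×L_1(2.0)
P(2.0) = 4.000000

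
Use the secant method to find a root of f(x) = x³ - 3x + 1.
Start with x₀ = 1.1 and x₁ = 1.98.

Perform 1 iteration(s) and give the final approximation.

f(x) = x³ - 3x + 1
x₀ = 1.1, x₁ = 1.98

Secant formula: x_{n+1} = x_n - f(x_n)(x_n - x_{n-1})/(f(x_n) - f(x_{n-1}))

Iteration 1:
  f(1.100000) = -0.969000
  f(1.980000) = 2.822392
  x_2 = 1.980000 - 2.822392×(1.980000 - 1.100000)/(2.822392 - (-0.969000))
       = 1.324909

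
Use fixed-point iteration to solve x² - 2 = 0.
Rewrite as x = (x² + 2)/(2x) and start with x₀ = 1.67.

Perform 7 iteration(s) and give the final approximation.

Equation: x² - 2 = 0
Fixed-point form: x = (x² + 2)/(2x)
x₀ = 1.67

x_1 = g(1.670000) = 1.433802
x_2 = g(1.433802) = 1.414347
x_3 = g(1.414347) = 1.414214
x_4 = g(1.414214) = 1.414214
x_5 = g(1.414214) = 1.414214
x_6 = g(1.414214) = 1.414214
x_7 = g(1.414214) = 1.414214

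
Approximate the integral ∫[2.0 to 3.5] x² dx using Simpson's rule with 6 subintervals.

f(x) = x²
a = 2.0, b = 3.5, n = 6
h = (b - a)/n = 0.250000

Simpson's rule: (h/3)[f(x₀) + 4f(x₁) + 2f(x₂) + ... + f(xₙ)]

x_0 = 2.0000, f(x_0) = 4.000000, coefficient = 1
x_1 = 2.2500, f(x_1) = 5.062500, coefficient = 4
x_2 = 2.5000, f(x_2) = 6.250000, coefficient = 2
x_3 = 2.7500, f(x_3) = 7.562500, coefficient = 4
x_4 = 3.0000, f(x_4) = 9.000000, coefficient = 2
x_5 = 3.2500, f(x_5) = 10.562500, coefficient = 4
x_6 = 3.5000, f(x_6) = 12.250000, coefficient = 1

I ≈ (0.250000/3) × 139.500000 = 11.625000
Exact value: 11.625000
Error: 0.000000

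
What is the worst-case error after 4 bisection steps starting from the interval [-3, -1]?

Bisection error bound: |error| ≤ (b-a)/2^n
|error| ≤ (-1 - (-3))/2^4 = 2/2^4
|error| ≤ 0.1250000000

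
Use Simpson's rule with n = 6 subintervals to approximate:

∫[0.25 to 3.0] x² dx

f(x) = x²
a = 0.25, b = 3.0, n = 6
h = (b - a)/n = 0.458333

Simpson's rule: (h/3)[f(x₀) + 4f(x₁) + 2f(x₂) + ... + f(xₙ)]

x_0 = 0.2500, f(x_0) = 0.062500, coefficient = 1
x_1 = 0.7083, f(x_1) = 0.501736, coefficient = 4
x_2 = 1.1667, f(x_2) = 1.361111, coefficient = 2
x_3 = 1.6250, f(x_3) = 2.640625, coefficient = 4
x_4 = 2.0833, f(x_4) = 4.340278, coefficient = 2
x_5 = 2.5417, f(x_5) = 6.460069, coefficient = 4
x_6 = 3.0000, f(x_6) = 9.000000, coefficient = 1

I ≈ (0.458333/3) × 58.875000 = 8.994792
Exact value: 8.994792
Error: 0.000000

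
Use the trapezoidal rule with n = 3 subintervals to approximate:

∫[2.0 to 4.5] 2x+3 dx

f(x) = 2x+3
a = 2.0, b = 4.5, n = 3
h = (b - a)/n = 0.833333

Trapezoidal rule: (h/2)[f(x₀) + 2f(x₁) + 2f(x₂) + ... + f(xₙ)]

x_0 = 2.0000, f(x_0) = 7.000000, coefficient = 1
x_1 = 2.8333, f(x_1) = 8.666667, coefficient = 2
x_2 = 3.6667, f(x_2) = 10.333333, coefficient = 2
x_3 = 4.5000, f(x_3) = 12.000000, coefficient = 1

I ≈ (0.833333/2) × 57.000000 = 23.750000
Exact value: 23.750000
Error: 0.000000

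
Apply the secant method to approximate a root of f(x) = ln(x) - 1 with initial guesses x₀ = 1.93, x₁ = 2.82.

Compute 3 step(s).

f(x) = ln(x) - 1
x₀ = 1.93, x₁ = 2.82

Secant formula: x_{n+1} = x_n - f(x_n)(x_n - x_{n-1})/(f(x_n) - f(x_{n-1}))

Iteration 1:
  f(1.930000) = -0.342480
  f(2.820000) = 0.036737
  x_2 = 2.820000 - 0.036737×(2.820000 - 1.930000)/(0.036737 - (-0.342480))
       = 2.733781
Iteration 2:
  f(2.820000) = 0.036737
  f(2.733781) = 0.005686
  x_3 = 2.733781 - 0.005686×(2.733781 - 2.820000)/(0.005686 - 0.036737)
       = 2.717994
Iteration 3:
  f(2.733781) = 0.005686
  f(2.717994) = -0.000106
  x_4 = 2.717994 - (-0.000106)×(2.717994 - 2.733781)/(-0.000106 - 0.005686)
       = 2.718283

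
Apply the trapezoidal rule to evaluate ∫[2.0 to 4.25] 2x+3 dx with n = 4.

f(x) = 2x+3
a = 2.0, b = 4.25, n = 4
h = (b - a)/n = 0.562500

Trapezoidal rule: (h/2)[f(x₀) + 2f(x₁) + 2f(x₂) + ... + f(xₙ)]

x_0 = 2.0000, f(x_0) = 7.000000, coefficient = 1
x_1 = 2.5625, f(x_1) = 8.125000, coefficient = 2
x_2 = 3.1250, f(x_2) = 9.250000, coefficient = 2
x_3 = 3.6875, f(x_3) = 10.375000, coefficient = 2
x_4 = 4.2500, f(x_4) = 11.500000, coefficient = 1

I ≈ (0.562500/2) × 74.000000 = 20.812500
Exact value: 20.812500
Error: 0.000000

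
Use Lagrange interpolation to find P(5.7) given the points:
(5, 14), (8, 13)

Lagrange interpolation formula:
P(x) = Σ yᵢ × Lᵢ(x)
where Lᵢ(x) = Π_{j≠i} (x - xⱼ)/(xᵢ - xⱼ)

L_0(5.7) = (5.7 - 8)/(5 - 8) = 0.766667
L_1(5.7) = (5.7 - 5)/(8 - 5) = 0.233333

P(5.7) = 14×L_0(5.7) + 13×L_1(5.7)
P(5.7) = 13.766667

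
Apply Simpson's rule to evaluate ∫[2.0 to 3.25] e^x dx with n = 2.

f(x) = e^x
a = 2.0, b = 3.25, n = 2
h = (b - a)/n = 0.625000

Simpson's rule: (h/3)[f(x₀) + 4f(x₁) + 2f(x₂) + ... + f(xₙ)]

x_0 = 2.0000, f(x_0) = 7.389056, coefficient = 1
x_1 = 2.6250, f(x_1) = 13.804574, coefficient = 4
x_2 = 3.2500, f(x_2) = 25.790340, coefficient = 1

I ≈ (0.625000/3) × 88.397693 = 18.416186
Exact value: 18.401284
Error: 0.014902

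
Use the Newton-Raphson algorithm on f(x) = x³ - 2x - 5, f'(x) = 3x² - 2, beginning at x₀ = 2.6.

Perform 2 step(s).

f(x) = x³ - 2x - 5
f'(x) = 3x² - 2
x₀ = 2.6

Newton-Raphson formula: x_{n+1} = x_n - f(x_n)/f'(x_n)

Iteration 1:
  f(2.600000) = 7.376000
  f'(2.600000) = 18.280000
  x_1 = 2.600000 - 7.376000/18.280000 = 2.196499
Iteration 2:
  f(2.196499) = 1.204247
  f'(2.196499) = 12.473822
  x_2 = 2.196499 - 1.204247/12.473822 = 2.099957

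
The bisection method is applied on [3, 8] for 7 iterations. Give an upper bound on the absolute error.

Bisection error bound: |error| ≤ (b-a)/2^n
|error| ≤ (8 - 3)/2^7 = 5/2^7
|error| ≤ 0.0390625000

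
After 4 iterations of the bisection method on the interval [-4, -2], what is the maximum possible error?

Bisection error bound: |error| ≤ (b-a)/2^n
|error| ≤ (-2 - (-4))/2^4 = 2/2^4
|error| ≤ 0.1250000000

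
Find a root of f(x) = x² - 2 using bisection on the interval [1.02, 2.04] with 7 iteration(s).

f(x) = x² - 2
Initial interval: [1.02, 2.04]

Iteration 1:
  c_1 = (1.020000 + 2.040000)/2 = 1.530000
  f(c_1) = f(1.530000) = 0.340900
  f(a) × f(c) < 0, new interval: [1.020000, 1.530000]
Iteration 2:
  c_2 = (1.020000 + 1.530000)/2 = 1.275000
  f(c_2) = f(1.275000) = -0.374375
  f(a) × f(c) ≥ 0, new interval: [1.275000, 1.530000]
Iteration 3:
  c_3 = (1.275000 + 1.530000)/2 = 1.402500
  f(c_3) = f(1.402500) = -0.032994
  f(a) × f(c) ≥ 0, new interval: [1.402500, 1.530000]
Iteration 4:
  c_4 = (1.402500 + 1.530000)/2 = 1.466250
  f(c_4) = f(1.466250) = 0.149889
  f(a) × f(c) < 0, new interval: [1.402500, 1.466250]
Iteration 5:
  c_5 = (1.402500 + 1.466250)/2 = 1.434375
  f(c_5) = f(1.434375) = 0.057432
  f(a) × f(c) < 0, new interval: [1.402500, 1.434375]
Iteration 6:
  c_6 = (1.402500 + 1.434375)/2 = 1.418438
  f(c_6) = f(1.418438) = 0.011965
  f(a) × f(c) < 0, new interval: [1.402500, 1.418438]
Iteration 7:
  c_7 = (1.402500 + 1.418438)/2 = 1.410469
  f(c_7) = f(1.410469) = -0.010578
  f(a) × f(c) ≥ 0, new interval: [1.410469, 1.418438]

After 7 iteration(s), the approximation is c_7 = 1.410469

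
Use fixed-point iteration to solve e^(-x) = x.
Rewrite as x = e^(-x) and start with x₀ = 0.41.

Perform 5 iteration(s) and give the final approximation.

Equation: e^(-x) = x
Fixed-point form: x = e^(-x)
x₀ = 0.41

x_1 = g(0.410000) = 0.663650
x_2 = g(0.663650) = 0.514968
x_3 = g(0.514968) = 0.597520
x_4 = g(0.597520) = 0.550175
x_5 = g(0.550175) = 0.576849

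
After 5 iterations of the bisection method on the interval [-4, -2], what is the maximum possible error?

Bisection error bound: |error| ≤ (b-a)/2^n
|error| ≤ (-2 - (-4))/2^5 = 2/2^5
|error| ≤ 0.0625000000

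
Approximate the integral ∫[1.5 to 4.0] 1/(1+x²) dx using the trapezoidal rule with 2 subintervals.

f(x) = 1/(1+x²)
a = 1.5, b = 4.0, n = 2
h = (b - a)/n = 1.250000

Trapezoidal rule: (h/2)[f(x₀) + 2f(x₁) + 2f(x₂) + ... + f(xₙ)]

x_0 = 1.5000, f(x_0) = 0.307692, coefficient = 1
x_1 = 2.7500, f(x_1) = 0.116788, coefficient = 2
x_2 = 4.0000, f(x_2) = 0.058824, coefficient = 1

I ≈ (1.250000/2) × 0.600092 = 0.375058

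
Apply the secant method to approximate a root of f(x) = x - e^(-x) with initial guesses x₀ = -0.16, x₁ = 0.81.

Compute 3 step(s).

f(x) = x - e^(-x)
x₀ = -0.16, x₁ = 0.81

Secant formula: x_{n+1} = x_n - f(x_n)(x_n - x_{n-1})/(f(x_n) - f(x_{n-1}))

Iteration 1:
  f(-0.160000) = -1.333511
  f(0.810000) = 0.365142
  x_2 = 0.810000 - 0.365142×(0.810000 - (-0.160000))/(0.365142 - (-1.333511))
       = 0.601489
Iteration 2:
  f(0.810000) = 0.365142
  f(0.601489) = 0.053494
  x_3 = 0.601489 - 0.053494×(0.601489 - 0.810000)/(0.053494 - 0.365142)
       = 0.565698
Iteration 3:
  f(0.601489) = 0.053494
  f(0.565698) = -0.002265
  x_4 = 0.565698 - (-0.002265)×(0.565698 - 0.601489)/(-0.002265 - 0.053494)
       = 0.567152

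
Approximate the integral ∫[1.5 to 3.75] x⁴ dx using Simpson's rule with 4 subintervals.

f(x) = x⁴
a = 1.5, b = 3.75, n = 4
h = (b - a)/n = 0.562500

Simpson's rule: (h/3)[f(x₀) + 4f(x₁) + 2f(x₂) + ... + f(xₙ)]

x_0 = 1.5000, f(x_0) = 5.062500, coefficient = 1
x_1 = 2.0625, f(x_1) = 18.095718, coefficient = 4
x_2 = 2.6250, f(x_2) = 47.480713, coefficient = 2
x_3 = 3.1875, f(x_3) = 103.228775, coefficient = 4
x_4 = 3.7500, f(x_4) = 197.753906, coefficient = 1

I ≈ (0.562500/3) × 783.075806 = 146.826714
Exact value: 146.796680
Error: 0.030034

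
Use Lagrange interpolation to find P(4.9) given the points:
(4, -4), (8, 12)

Lagrange interpolation formula:
P(x) = Σ yᵢ × Lᵢ(x)
where Lᵢ(x) = Π_{j≠i} (x - xⱼ)/(xᵢ - xⱼ)

L_0(4.9) = (4.9 - 8)/(4 - 8) = 0.775000
L_1(4.9) = (4.9 - 4)/(8 - 4) = 0.225000

P(4.9) = (-4)×L_0(4.9) + 12×L_1(4.9)
P(4.9) = -0.400000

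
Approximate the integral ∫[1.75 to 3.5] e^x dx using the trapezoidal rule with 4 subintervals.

f(x) = e^x
a = 1.75, b = 3.5, n = 4
h = (b - a)/n = 0.437500

Trapezoidal rule: (h/2)[f(x₀) + 2f(x₁) + 2f(x₂) + ... + f(xₙ)]

x_0 = 1.7500, f(x_0) = 5.754603, coefficient = 1
x_1 = 2.1875, f(x_1) = 8.912903, coefficient = 2
x_2 = 2.6250, f(x_2) = 13.804574, coefficient = 2
x_3 = 3.0625, f(x_3) = 21.380943, coefficient = 2
x_4 = 3.5000, f(x_4) = 33.115452, coefficient = 1

I ≈ (0.437500/2) × 127.066894 = 27.795883
Exact value: 27.360849
Error: 0.435034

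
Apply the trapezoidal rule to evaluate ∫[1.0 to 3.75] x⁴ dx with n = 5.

f(x) = x⁴
a = 1.0, b = 3.75, n = 5
h = (b - a)/n = 0.550000

Trapezoidal rule: (h/2)[f(x₀) + 2f(x₁) + 2f(x₂) + ... + f(xₙ)]

x_0 = 1.0000, f(x_0) = 1.000000, coefficient = 1
x_1 = 1.5500, f(x_1) = 5.772006, coefficient = 2
x_2 = 2.1000, f(x_2) = 19.448100, coefficient = 2
x_3 = 2.6500, f(x_3) = 49.315506, coefficient = 2
x_4 = 3.2000, f(x_4) = 104.857600, coefficient = 2
x_5 = 3.7500, f(x_5) = 197.753906, coefficient = 1

I ≈ (0.550000/2) × 557.540331 = 153.323591
Exact value: 148.115430
Error: 5.208161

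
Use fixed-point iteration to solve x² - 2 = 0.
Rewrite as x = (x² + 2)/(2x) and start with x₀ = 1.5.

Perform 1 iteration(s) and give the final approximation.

Equation: x² - 2 = 0
Fixed-point form: x = (x² + 2)/(2x)
x₀ = 1.5

x_1 = g(1.500000) = 1.416667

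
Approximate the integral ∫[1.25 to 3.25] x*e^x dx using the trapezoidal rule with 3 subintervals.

f(x) = x*e^x
a = 1.25, b = 3.25, n = 3
h = (b - a)/n = 0.666667

Trapezoidal rule: (h/2)[f(x₀) + 2f(x₁) + 2f(x₂) + ... + f(xₙ)]

x_0 = 1.2500, f(x_0) = 4.362929, coefficient = 1
x_1 = 1.9167, f(x_1) = 13.029998, coefficient = 2
x_2 = 2.5833, f(x_2) = 34.206439, coefficient = 2
x_3 = 3.2500, f(x_3) = 83.818605, coefficient = 1

I ≈ (0.666667/2) × 182.654406 = 60.884802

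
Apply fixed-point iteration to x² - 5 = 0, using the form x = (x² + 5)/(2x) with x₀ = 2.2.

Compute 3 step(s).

Equation: x² - 5 = 0
Fixed-point form: x = (x² + 5)/(2x)
x₀ = 2.2

x_1 = g(2.200000) = 2.236364
x_2 = g(2.236364) = 2.236068
x_3 = g(2.236068) = 2.236068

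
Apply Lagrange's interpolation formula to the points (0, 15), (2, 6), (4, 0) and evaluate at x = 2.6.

Lagrange interpolation formula:
P(x) = Σ yᵢ × Lᵢ(x)
where Lᵢ(x) = Π_{j≠i} (x - xⱼ)/(xᵢ - xⱼ)

L_0(2.6) = (2.6 - 2)/(0 - 2) × (2.6 - 4)/(0 - 4) = -0.105000
L_1(2.6) = (2.6 - 0)/(2 - 0) × (2.6 - 4)/(2 - 4) = 0.910000
L_2(2.6) = (2.6 - 0)/(4 - 0) × (2.6 - 2)/(4 - 2) = 0.195000

P(2.6) = 15×L_0(2.6) + 6×L_1(2.6) + 0×L_2(2.6)
P(2.6) = 3.885000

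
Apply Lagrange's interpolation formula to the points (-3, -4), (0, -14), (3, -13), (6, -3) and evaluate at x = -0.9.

Lagrange interpolation formula:
P(x) = Σ yᵢ × Lᵢ(x)
where Lᵢ(x) = Π_{j≠i} (x - xⱼ)/(xᵢ - xⱼ)

L_0(-0.9) = (-0.9 - 0)/(-3 - 0) × (-0.9 - 3)/(-3 - 3) × (-0.9 - 6)/(-3 - 6) = 0.149500
L_1(-0.9) = (-0.9 - (-3))/(0 - (-3)) × (-0.9 - 3)/(0 - 3) × (-0.9 - 6)/(0 - 6) = 1.046500
L_2(-0.9) = (-0.9 - (-3))/(3 - (-3)) × (-0.9 - 0)/(3 - 0) × (-0.9 - 6)/(3 - 6) = -0.241500
L_3(-0.9) = (-0.9 - (-3))/(6 - (-3)) × (-0.9 - 0)/(6 - 0) × (-0.9 - 3)/(6 - 3) = 0.045500

P(-0.9) = (-4)×L_0(-0.9) + (-14)×L_1(-0.9) + (-13)×L_2(-0.9) + (-3)×L_3(-0.9)
P(-0.9) = -12.246000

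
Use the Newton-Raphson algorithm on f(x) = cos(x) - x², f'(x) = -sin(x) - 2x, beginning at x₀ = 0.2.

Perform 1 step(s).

f(x) = cos(x) - x²
f'(x) = -sin(x) - 2x
x₀ = 0.2

Newton-Raphson formula: x_{n+1} = x_n - f(x_n)/f'(x_n)

Iteration 1:
  f(0.200000) = 0.940067
  f'(0.200000) = -0.598669
  x_1 = 0.200000 - 0.940067/(-0.598669) = 1.770260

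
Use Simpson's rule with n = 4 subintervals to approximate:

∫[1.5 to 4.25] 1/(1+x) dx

f(x) = 1/(1+x)
a = 1.5, b = 4.25, n = 4
h = (b - a)/n = 0.687500

Simpson's rule: (h/3)[f(x₀) + 4f(x₁) + 2f(x₂) + ... + f(xₙ)]

x_0 = 1.5000, f(x_0) = 0.400000, coefficient = 1
x_1 = 2.1875, f(x_1) = 0.313725, coefficient = 4
x_2 = 2.8750, f(x_2) = 0.258065, coefficient = 2
x_3 = 3.5625, f(x_3) = 0.219178, coefficient = 4
x_4 = 4.2500, f(x_4) = 0.190476, coefficient = 1

I ≈ (0.687500/3) × 3.238220 = 0.742092
Exact value: 0.741937
Error: 0.000155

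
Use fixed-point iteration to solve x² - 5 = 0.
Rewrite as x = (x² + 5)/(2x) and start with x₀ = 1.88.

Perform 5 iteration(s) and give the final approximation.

Equation: x² - 5 = 0
Fixed-point form: x = (x² + 5)/(2x)
x₀ = 1.88

x_1 = g(1.880000) = 2.269787
x_2 = g(2.269787) = 2.236318
x_3 = g(2.236318) = 2.236068
x_4 = g(2.236068) = 2.236068
x_5 = g(2.236068) = 2.236068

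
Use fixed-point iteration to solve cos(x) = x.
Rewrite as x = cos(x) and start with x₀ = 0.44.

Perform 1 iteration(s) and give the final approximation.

Equation: cos(x) = x
Fixed-point form: x = cos(x)
x₀ = 0.44

x_1 = g(0.440000) = 0.904752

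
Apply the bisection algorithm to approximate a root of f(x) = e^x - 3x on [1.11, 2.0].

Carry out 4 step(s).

f(x) = e^x - 3x
Initial interval: [1.11, 2.0]

Iteration 1:
  c_1 = (1.110000 + 2.000000)/2 = 1.555000
  f(c_1) = f(1.555000) = 0.070087
  f(a) × f(c) < 0, new interval: [1.110000, 1.555000]
Iteration 2:
  c_2 = (1.110000 + 1.555000)/2 = 1.332500
  f(c_2) = f(1.332500) = -0.206992
  f(a) × f(c) ≥ 0, new interval: [1.332500, 1.555000]
Iteration 3:
  c_3 = (1.332500 + 1.555000)/2 = 1.443750
  f(c_3) = f(1.443750) = -0.094697
  f(a) × f(c) ≥ 0, new interval: [1.443750, 1.555000]
Iteration 4:
  c_4 = (1.443750 + 1.555000)/2 = 1.499375
  f(c_4) = f(1.499375) = -0.019236
  f(a) × f(c) ≥ 0, new interval: [1.499375, 1.555000]

After 4 iteration(s), the approximation is c_4 = 1.499375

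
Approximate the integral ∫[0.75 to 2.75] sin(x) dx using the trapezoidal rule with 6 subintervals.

f(x) = sin(x)
a = 0.75, b = 2.75, n = 6
h = (b - a)/n = 0.333333

Trapezoidal rule: (h/2)[f(x₀) + 2f(x₁) + 2f(x₂) + ... + f(xₙ)]

x_0 = 0.7500, f(x_0) = 0.681639, coefficient = 1
x_1 = 1.0833, f(x_1) = 0.883524, coefficient = 2
x_2 = 1.4167, f(x_2) = 0.988146, coefficient = 2
x_3 = 1.7500, f(x_3) = 0.983986, coefficient = 2
x_4 = 2.0833, f(x_4) = 0.871503, coefficient = 2
x_5 = 2.4167, f(x_5) = 0.663080, coefficient = 2
x_6 = 2.7500, f(x_6) = 0.381661, coefficient = 1

I ≈ (0.333333/2) × 9.843777 = 1.640630
Exact value: 1.655991
Error: 0.015362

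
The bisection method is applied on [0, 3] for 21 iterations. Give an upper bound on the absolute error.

Bisection error bound: |error| ≤ (b-a)/2^n
|error| ≤ (3 - 0)/2^21 = 3/2^21
|error| ≤ 0.0000014305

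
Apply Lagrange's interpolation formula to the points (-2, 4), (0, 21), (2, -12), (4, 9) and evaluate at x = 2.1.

Lagrange interpolation formula:
P(x) = Σ yᵢ × Lᵢ(x)
where Lᵢ(x) = Π_{j≠i} (x - xⱼ)/(xᵢ - xⱼ)

L_0(2.1) = (2.1 - 0)/(-2 - 0) × (2.1 - 2)/(-2 - 2) × (2.1 - 4)/(-2 - 4) = 0.008313
L_1(2.1) = (2.1 - (-2))/(0 - (-2)) × (2.1 - 2)/(0 - 2) × (2.1 - 4)/(0 - 4) = -0.048688
L_2(2.1) = (2.1 - (-2))/(2 - (-2)) × (2.1 - 0)/(2 - 0) × (2.1 - 4)/(2 - 4) = 1.022437
L_3(2.1) = (2.1 - (-2))/(4 - (-2)) × (2.1 - 0)/(4 - 0) × (2.1 - 2)/(4 - 2) = 0.017938

P(2.1) = 4×L_0(2.1) + 21×L_1(2.1) + (-12)×L_2(2.1) + 9×L_3(2.1)
P(2.1) = -13.097000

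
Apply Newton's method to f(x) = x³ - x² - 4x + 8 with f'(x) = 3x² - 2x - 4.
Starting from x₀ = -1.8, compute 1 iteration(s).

f(x) = x³ - x² - 4x + 8
f'(x) = 3x² - 2x - 4
x₀ = -1.8

Newton-Raphson formula: x_{n+1} = x_n - f(x_n)/f'(x_n)

Iteration 1:
  f(-1.800000) = 6.128000
  f'(-1.800000) = 9.320000
  x_1 = -1.800000 - 6.128000/9.320000 = -2.457511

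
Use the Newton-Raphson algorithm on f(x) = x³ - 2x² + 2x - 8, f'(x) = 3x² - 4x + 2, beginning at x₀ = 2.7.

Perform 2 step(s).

f(x) = x³ - 2x² + 2x - 8
f'(x) = 3x² - 4x + 2
x₀ = 2.7

Newton-Raphson formula: x_{n+1} = x_n - f(x_n)/f'(x_n)

Iteration 1:
  f(2.700000) = 2.503000
  f'(2.700000) = 13.070000
  x_1 = 2.700000 - 2.503000/13.070000 = 2.508493
Iteration 2:
  f(2.508493) = 0.216694
  f'(2.508493) = 10.843636
  x_2 = 2.508493 - 0.216694/10.843636 = 2.488509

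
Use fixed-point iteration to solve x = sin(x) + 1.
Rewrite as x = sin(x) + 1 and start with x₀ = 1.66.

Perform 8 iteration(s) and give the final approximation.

Equation: x = sin(x) + 1
Fixed-point form: x = sin(x) + 1
x₀ = 1.66

x_1 = g(1.660000) = 1.996024
x_2 = g(1.996024) = 1.910945
x_3 = g(1.910945) = 1.942705
x_4 = g(1.942705) = 1.931635
x_5 = g(1.931635) = 1.935601
x_6 = g(1.935601) = 1.934193
x_7 = g(1.934193) = 1.934695
x_8 = g(1.934695) = 1.934516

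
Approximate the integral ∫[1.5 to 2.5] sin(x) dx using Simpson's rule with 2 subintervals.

f(x) = sin(x)
a = 1.5, b = 2.5, n = 2
h = (b - a)/n = 0.500000

Simpson's rule: (h/3)[f(x₀) + 4f(x₁) + 2f(x₂) + ... + f(xₙ)]

x_0 = 1.5000, f(x_0) = 0.997495, coefficient = 1
x_1 = 2.0000, f(x_1) = 0.909297, coefficient = 4
x_2 = 2.5000, f(x_2) = 0.598472, coefficient = 1

I ≈ (0.500000/3) × 5.233157 = 0.872193
Exact value: 0.871881
Error: 0.000312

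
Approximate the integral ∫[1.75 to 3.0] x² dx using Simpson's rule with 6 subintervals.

f(x) = x²
a = 1.75, b = 3.0, n = 6
h = (b - a)/n = 0.208333

Simpson's rule: (h/3)[f(x₀) + 4f(x₁) + 2f(x₂) + ... + f(xₙ)]

x_0 = 1.7500, f(x_0) = 3.062500, coefficient = 1
x_1 = 1.9583, f(x_1) = 3.835069, coefficient = 4
x_2 = 2.1667, f(x_2) = 4.694444, coefficient = 2
x_3 = 2.3750, f(x_3) = 5.640625, coefficient = 4
x_4 = 2.5833, f(x_4) = 6.673611, coefficient = 2
x_5 = 2.7917, f(x_5) = 7.793403, coefficient = 4
x_6 = 3.0000, f(x_6) = 9.000000, coefficient = 1

I ≈ (0.208333/3) × 103.875000 = 7.213542
Exact value: 7.213542
Error: 0.000000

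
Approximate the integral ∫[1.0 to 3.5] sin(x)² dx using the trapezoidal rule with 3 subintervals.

f(x) = sin(x)²
a = 1.0, b = 3.5, n = 3
h = (b - a)/n = 0.833333

Trapezoidal rule: (h/2)[f(x₀) + 2f(x₁) + 2f(x₂) + ... + f(xₙ)]

x_0 = 1.0000, f(x_0) = 0.708073, coefficient = 1
x_1 = 1.8333, f(x_1) = 0.932643, coefficient = 2
x_2 = 2.6667, f(x_2) = 0.209098, coefficient = 2
x_3 = 3.5000, f(x_3) = 0.123049, coefficient = 1

I ≈ (0.833333/2) × 3.114606 = 1.297752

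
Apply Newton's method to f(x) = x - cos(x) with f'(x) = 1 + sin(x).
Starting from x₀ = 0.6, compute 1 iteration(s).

f(x) = x - cos(x)
f'(x) = 1 + sin(x)
x₀ = 0.6

Newton-Raphson formula: x_{n+1} = x_n - f(x_n)/f'(x_n)

Iteration 1:
  f(0.600000) = -0.225336
  f'(0.600000) = 1.564642
  x_1 = 0.600000 - (-0.225336)/1.564642 = 0.744017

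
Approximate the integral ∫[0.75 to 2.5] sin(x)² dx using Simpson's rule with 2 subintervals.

f(x) = sin(x)²
a = 0.75, b = 2.5, n = 2
h = (b - a)/n = 0.875000

Simpson's rule: (h/3)[f(x₀) + 4f(x₁) + 2f(x₂) + ... + f(xₙ)]

x_0 = 0.7500, f(x_0) = 0.464631, coefficient = 1
x_1 = 1.6250, f(x_1) = 0.997065, coefficient = 4
x_2 = 2.5000, f(x_2) = 0.358169, coefficient = 1

I ≈ (0.875000/3) × 4.811060 = 1.403226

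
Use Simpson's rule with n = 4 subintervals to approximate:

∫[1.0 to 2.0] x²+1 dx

f(x) = x²+1
a = 1.0, b = 2.0, n = 4
h = (b - a)/n = 0.250000

Simpson's rule: (h/3)[f(x₀) + 4f(x₁) + 2f(x₂) + ... + f(xₙ)]

x_0 = 1.0000, f(x_0) = 2.000000, coefficient = 1
x_1 = 1.2500, f(x_1) = 2.562500, coefficient = 4
x_2 = 1.5000, f(x_2) = 3.250000, coefficient = 2
x_3 = 1.7500, f(x_3) = 4.062500, coefficient = 4
x_4 = 2.0000, f(x_4) = 5.000000, coefficient = 1

I ≈ (0.250000/3) × 40.000000 = 3.333333
Exact value: 3.333333
Error: 0.000000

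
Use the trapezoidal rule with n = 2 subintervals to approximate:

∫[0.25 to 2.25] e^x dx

f(x) = e^x
a = 0.25, b = 2.25, n = 2
h = (b - a)/n = 1.000000

Trapezoidal rule: (h/2)[f(x₀) + 2f(x₁) + 2f(x₂) + ... + f(xₙ)]

x_0 = 0.2500, f(x_0) = 1.284025, coefficient = 1
x_1 = 1.2500, f(x_1) = 3.490343, coefficient = 2
x_2 = 2.2500, f(x_2) = 9.487736, coefficient = 1

I ≈ (1.000000/2) × 17.752447 = 8.876224
Exact value: 8.203710
Error: 0.672513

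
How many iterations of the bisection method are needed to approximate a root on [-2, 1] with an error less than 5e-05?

We need (b-a)/2^n ≤ 5e-05
(1 - (-2))/2^n ≤ 5e-05
3/2^n ≤ 5e-05
2^n ≥ 60000
n ≥ log₂(60000) = 15.87
n ≥ 16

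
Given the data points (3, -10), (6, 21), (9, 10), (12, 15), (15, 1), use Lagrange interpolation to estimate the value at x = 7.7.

Lagrange interpolation formula:
P(x) = Σ yᵢ × Lᵢ(x)
where Lᵢ(x) = Π_{j≠i} (x - xⱼ)/(xᵢ - xⱼ)

L_0(7.7) = (7.7 - 6)/(3 - 6) × (7.7 - 9)/(3 - 9) × (7.7 - 12)/(3 - 12) × (7.7 - 15)/(3 - 15) = -0.035685
L_1(7.7) = (7.7 - 3)/(6 - 3) × (7.7 - 9)/(6 - 9) × (7.7 - 12)/(6 - 12) × (7.7 - 15)/(6 - 15) = 0.394636
L_2(7.7) = (7.7 - 3)/(9 - 3) × (7.7 - 6)/(9 - 6) × (7.7 - 12)/(9 - 12) × (7.7 - 15)/(9 - 15) = 0.774093
L_3(7.7) = (7.7 - 3)/(12 - 3) × (7.7 - 6)/(12 - 6) × (7.7 - 9)/(12 - 9) × (7.7 - 15)/(12 - 15) = -0.156019
L_4(7.7) = (7.7 - 3)/(15 - 3) × (7.7 - 6)/(15 - 6) × (7.7 - 9)/(15 - 9) × (7.7 - 12)/(15 - 12) = 0.022975

P(7.7) = (-10)×L_0(7.7) + 21×L_1(7.7) + 10×L_2(7.7) + 15×L_3(7.7) + 1×L_4(7.7)
P(7.7) = 14.067822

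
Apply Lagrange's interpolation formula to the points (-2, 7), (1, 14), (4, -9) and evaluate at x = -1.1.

Lagrange interpolation formula:
P(x) = Σ yᵢ × Lᵢ(x)
where Lᵢ(x) = Π_{j≠i} (x - xⱼ)/(xᵢ - xⱼ)

L_0(-1.1) = (-1.1 - 1)/(-2 - 1) × (-1.1 - 4)/(-2 - 4) = 0.595000
L_1(-1.1) = (-1.1 - (-2))/(1 - (-2)) × (-1.1 - 4)/(1 - 4) = 0.510000
L_2(-1.1) = (-1.1 - (-2))/(4 - (-2)) × (-1.1 - 1)/(4 - 1) = -0.105000

P(-1.1) = 7×L_0(-1.1) + 14×L_1(-1.1) + (-9)×L_2(-1.1)
P(-1.1) = 12.250000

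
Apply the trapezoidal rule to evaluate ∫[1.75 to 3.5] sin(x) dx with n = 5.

f(x) = sin(x)
a = 1.75, b = 3.5, n = 5
h = (b - a)/n = 0.350000

Trapezoidal rule: (h/2)[f(x₀) + 2f(x₁) + 2f(x₂) + ... + f(xₙ)]

x_0 = 1.7500, f(x_0) = 0.983986, coefficient = 1
x_1 = 2.1000, f(x_1) = 0.863209, coefficient = 2
x_2 = 2.4500, f(x_2) = 0.637765, coefficient = 2
x_3 = 2.8000, f(x_3) = 0.334988, coefficient = 2
x_4 = 3.1500, f(x_4) = -0.008407, coefficient = 2
x_5 = 3.5000, f(x_5) = -0.350783, coefficient = 1

I ≈ (0.350000/2) × 4.288313 = 0.750455
Exact value: 0.758211
Error: 0.007756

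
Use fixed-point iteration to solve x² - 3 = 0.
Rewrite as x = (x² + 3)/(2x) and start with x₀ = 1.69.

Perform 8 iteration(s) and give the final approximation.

Equation: x² - 3 = 0
Fixed-point form: x = (x² + 3)/(2x)
x₀ = 1.69

x_1 = g(1.690000) = 1.732574
x_2 = g(1.732574) = 1.732051
x_3 = g(1.732051) = 1.732051
x_4 = g(1.732051) = 1.732051
x_5 = g(1.732051) = 1.732051
x_6 = g(1.732051) = 1.732051
x_7 = g(1.732051) = 1.732051
x_8 = g(1.732051) = 1.732051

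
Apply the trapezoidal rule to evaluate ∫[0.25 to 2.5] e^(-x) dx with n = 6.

f(x) = e^(-x)
a = 0.25, b = 2.5, n = 6
h = (b - a)/n = 0.375000

Trapezoidal rule: (h/2)[f(x₀) + 2f(x₁) + 2f(x₂) + ... + f(xₙ)]

x_0 = 0.2500, f(x_0) = 0.778801, coefficient = 1
x_1 = 0.6250, f(x_1) = 0.535261, coefficient = 2
x_2 = 1.0000, f(x_2) = 0.367879, coefficient = 2
x_3 = 1.3750, f(x_3) = 0.252840, coefficient = 2
x_4 = 1.7500, f(x_4) = 0.173774, coefficient = 2
x_5 = 2.1250, f(x_5) = 0.119433, coefficient = 2
x_6 = 2.5000, f(x_6) = 0.082085, coefficient = 1

I ≈ (0.375000/2) × 3.759261 = 0.704861
Exact value: 0.696716
Error: 0.008146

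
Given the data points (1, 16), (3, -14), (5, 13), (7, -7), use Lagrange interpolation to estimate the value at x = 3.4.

Lagrange interpolation formula:
P(x) = Σ yᵢ × Lᵢ(x)
where Lᵢ(x) = Π_{j≠i} (x - xⱼ)/(xᵢ - xⱼ)

L_0(3.4) = (3.4 - 3)/(1 - 3) × (3.4 - 5)/(1 - 5) × (3.4 - 7)/(1 - 7) = -0.048000
L_1(3.4) = (3.4 - 1)/(3 - 1) × (3.4 - 5)/(3 - 5) × (3.4 - 7)/(3 - 7) = 0.864000
L_2(3.4) = (3.4 - 1)/(5 - 1) × (3.4 - 3)/(5 - 3) × (3.4 - 7)/(5 - 7) = 0.216000
L_3(3.4) = (3.4 - 1)/(7 - 1) × (3.4 - 3)/(7 - 3) × (3.4 - 5)/(7 - 5) = -0.032000

P(3.4) = 16×L_0(3.4) + (-14)×L_1(3.4) + 13×L_2(3.4) + (-7)×L_3(3.4)
P(3.4) = -9.832000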